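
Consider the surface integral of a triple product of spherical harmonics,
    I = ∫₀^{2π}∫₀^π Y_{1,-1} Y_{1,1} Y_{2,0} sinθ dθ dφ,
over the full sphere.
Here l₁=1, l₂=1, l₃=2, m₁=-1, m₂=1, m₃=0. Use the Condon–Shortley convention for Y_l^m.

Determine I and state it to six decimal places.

0.126157

m-sum 0 ✓  L=4 even ✓  0≤2≤2 ✓
Π(2lᵢ+1) = 3×3×5 = 45
triangle coeff Δ(1,1,2) = 1/30
Σ_t [0,0]: t=0:+1/1 = 1/1
(3j)²=2/15 [(1 1 2; 0 0 0)], sign=+1
Σ_t [0,0]: t=0:+1/4 = 1/4
(3j)²=1/30 [(1 1 2; -1 1 0)], sign=+1
⇒ 4πI² = 1/5
I = (+1)√(1/5/(4π)) = 0.12615663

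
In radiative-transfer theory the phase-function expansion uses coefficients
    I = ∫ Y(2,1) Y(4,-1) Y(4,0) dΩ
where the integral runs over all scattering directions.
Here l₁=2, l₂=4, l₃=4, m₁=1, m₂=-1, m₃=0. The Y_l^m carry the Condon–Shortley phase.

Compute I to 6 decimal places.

Checks pass: Σm=0; 10 even; l₃=4∈[2,6].
(2·2+1)(2·4+1)(2·4+1) = 405
Δ: 2! 2! 6! / 11! → 1/13860
sum: t=0:+1/192 t=1:−1/36 t=2:+1/192 = -5/288
3j²(2 4 4; 0 0 0) = Δ·Π!·Σ² = 20/693  (sign -1)
sum: t=0:+1/72 t=1:−1/96 = 1/288
3j²(2 4 4; 1 -1 0) = Δ·Π!·Σ² = 1/462  (sign +1)
combine: 4πI² = 405·20/693·1/462 = 150/5929
take √, sign -1: I = -0.04486937

-0.044869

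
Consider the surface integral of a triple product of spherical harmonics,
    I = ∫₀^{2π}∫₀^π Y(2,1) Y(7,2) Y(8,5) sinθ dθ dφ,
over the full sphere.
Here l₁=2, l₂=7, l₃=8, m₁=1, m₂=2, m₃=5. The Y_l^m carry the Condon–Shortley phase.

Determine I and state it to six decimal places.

1 + 2 + 5 = 8 ≠ 0: azimuthal integral kills it; I = 0

0.000000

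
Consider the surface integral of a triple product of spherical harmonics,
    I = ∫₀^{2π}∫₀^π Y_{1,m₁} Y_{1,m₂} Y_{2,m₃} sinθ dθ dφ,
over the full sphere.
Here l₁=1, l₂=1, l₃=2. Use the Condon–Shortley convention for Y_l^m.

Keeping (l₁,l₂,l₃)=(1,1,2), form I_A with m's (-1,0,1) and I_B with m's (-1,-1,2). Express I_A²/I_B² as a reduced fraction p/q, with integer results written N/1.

1/2

Same 1,1,2: normalisation and zero-m 3j drop out of the ratio.
A: Δ: 0! 2! 2! / 5! → 1/30; sum: t=0:+1/2 = 1/2; 3j²(1 1 2; -1 0 1) = Δ·Π!·Σ² = 1/10  (sign -1)
B: Δ: 0! 2! 2! / 5! → 1/30; sum: t=0:+1/4 = 1/4; 3j²(1 1 2; -1 -1 2) = Δ·Π!·Σ² = 1/5  (sign +1)
I_A²/I_B² = (1/10)/(1/5) = 1/2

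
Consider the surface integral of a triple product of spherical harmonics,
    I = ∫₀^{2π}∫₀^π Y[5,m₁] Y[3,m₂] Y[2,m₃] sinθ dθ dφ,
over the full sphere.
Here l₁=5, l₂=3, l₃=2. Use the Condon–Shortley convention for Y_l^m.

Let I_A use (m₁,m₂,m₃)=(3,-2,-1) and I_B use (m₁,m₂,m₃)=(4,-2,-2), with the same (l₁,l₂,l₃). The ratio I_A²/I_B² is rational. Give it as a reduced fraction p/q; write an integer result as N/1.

8/9

Shared (l₁,l₂,l₃)=(5,3,2): N and (l;000)² cancel in I_A²/I_B².
A: Δ = 6!·4!·0!/11! = 1/2310; Racah Σ t=1..1: t=1:−1/720 = -1/720; ⇒ 3j(5 3 2; 3 -2 -1)² = 8/165, sgn +1
B: Δ = 6!·4!·0!/11! = 1/2310; Racah Σ t=1..1: t=1:−1/2880 = -1/2880; ⇒ 3j(5 3 2; 4 -2 -2)² = 3/55, sgn -1
I_A²/I_B² = (8/165)/(3/55) = 8/9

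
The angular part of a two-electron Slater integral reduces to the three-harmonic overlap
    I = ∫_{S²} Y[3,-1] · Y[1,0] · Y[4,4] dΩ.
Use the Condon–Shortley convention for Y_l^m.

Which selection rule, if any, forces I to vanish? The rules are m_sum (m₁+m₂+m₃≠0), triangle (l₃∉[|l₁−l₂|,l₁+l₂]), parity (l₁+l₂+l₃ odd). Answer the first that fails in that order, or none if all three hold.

azimuthal sum: -1 + 0 + 4 = 3  ✗
2 ≤ 4 ≤ 4 (triangle on l)
L = 3 + 1 + 4 = 8 (even)

m_sum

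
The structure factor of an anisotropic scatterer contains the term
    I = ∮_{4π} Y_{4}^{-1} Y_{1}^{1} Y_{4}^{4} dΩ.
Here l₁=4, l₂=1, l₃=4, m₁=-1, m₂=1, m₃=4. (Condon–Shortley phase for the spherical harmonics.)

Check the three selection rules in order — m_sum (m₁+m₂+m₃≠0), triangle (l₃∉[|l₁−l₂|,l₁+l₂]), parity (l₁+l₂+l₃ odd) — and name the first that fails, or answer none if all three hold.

m_sum

azimuthal sum: -1 + 1 + 4 = 4  ✗
3 ≤ 4 ≤ 5 (triangle on l)
L = 4 + 1 + 4 = 9 (odd)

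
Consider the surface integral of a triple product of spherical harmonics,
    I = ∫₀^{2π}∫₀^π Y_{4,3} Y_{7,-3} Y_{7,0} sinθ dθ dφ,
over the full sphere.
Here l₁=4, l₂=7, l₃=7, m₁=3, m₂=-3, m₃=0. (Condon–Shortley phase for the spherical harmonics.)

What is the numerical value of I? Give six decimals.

0.094835

m-sum 0 ✓  L=18 even ✓  3≤7≤11 ✓
Π(2lᵢ+1) = 9×15×15 = 2025
triangle coeff Δ(4,7,7) = 1/58198140
Σ_t [0,4]: t=0:+1/17418240 t=1:−1/622080 t=2:+1/230400 t=3:−1/622080 t=4:+1/17418240 = 1/806400
(3j)²=2268/230945 [(4 7 7; 0 0 0)], sign=-1
Σ_t [0,1]: t=0:+1/2488320 t=1:−1/4354560 = 1/5806080
(3j)²=525/92378 [(4 7 7; 3 -3 0)], sign=-1
⇒ 4πI² = 241116750/2133423721
I = (+1)√(241116750/2133423721/(4π)) = 0.09483534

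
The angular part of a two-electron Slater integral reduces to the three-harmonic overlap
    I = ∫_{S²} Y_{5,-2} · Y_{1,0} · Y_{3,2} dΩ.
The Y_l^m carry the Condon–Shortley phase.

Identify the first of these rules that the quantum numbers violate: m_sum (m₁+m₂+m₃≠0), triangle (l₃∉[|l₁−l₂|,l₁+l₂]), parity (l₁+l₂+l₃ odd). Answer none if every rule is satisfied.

triangle

Σmᵢ = 0  ✓
l₃∈[|l₁−l₂|,l₁+l₂]=[4,6], have l₃=3  ✗
Σlᵢ = 9 ⇒ odd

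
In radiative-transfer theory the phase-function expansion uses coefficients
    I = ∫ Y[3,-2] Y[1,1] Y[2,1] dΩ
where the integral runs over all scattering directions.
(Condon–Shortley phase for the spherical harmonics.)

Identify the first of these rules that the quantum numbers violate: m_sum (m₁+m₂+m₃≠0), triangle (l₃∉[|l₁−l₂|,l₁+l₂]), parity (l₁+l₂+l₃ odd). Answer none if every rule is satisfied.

azimuthal sum: -2 + 1 + 1 = 0  ✓
2 ≤ 2 ≤ 4 (triangle on l)  ✓
L = 3 + 1 + 2 = 6 (even)  ✓

none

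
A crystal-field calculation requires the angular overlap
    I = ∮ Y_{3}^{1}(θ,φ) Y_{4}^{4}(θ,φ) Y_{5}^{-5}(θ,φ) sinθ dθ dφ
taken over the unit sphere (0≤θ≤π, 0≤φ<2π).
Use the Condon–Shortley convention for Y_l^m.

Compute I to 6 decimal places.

0.189625

m-sum 0 ✓  L=12 even ✓  1≤5≤7 ✓
Π(2lᵢ+1) = 7×9×11 = 693
triangle coeff Δ(3,4,5) = 1/180180
Σ_t [0,2]: t=0:+1/576 t=1:−1/144 t=2:+1/576 = -1/288
(3j)²=20/1001 [(3 4 5; 0 0 0)], sign=+1
Σ_t [2,2]: t=2:+1/34560 = 1/34560
(3j)²=14/429 [(3 4 5; 1 4 -5)], sign=+1
⇒ 4πI² = 840/1859
I = (+1)√(840/1859/(4π)) = 0.18962475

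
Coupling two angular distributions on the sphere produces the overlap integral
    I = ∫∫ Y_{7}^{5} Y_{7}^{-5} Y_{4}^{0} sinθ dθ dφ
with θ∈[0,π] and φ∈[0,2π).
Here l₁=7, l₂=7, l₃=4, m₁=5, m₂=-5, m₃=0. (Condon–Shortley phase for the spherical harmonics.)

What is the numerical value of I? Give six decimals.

0.143298

m-sum 0 ✓  L=18 even ✓  0≤4≤14 ✓
Π(2lᵢ+1) = 15×15×9 = 2025
triangle coeff Δ(7,7,4) = 1/58198140
Σ_t [3,7]: t=3:−1/17418240 t=4:+1/622080 t=5:−1/230400 t=6:+1/622080 t=7:−1/17418240 = -1/806400
(3j)²=2268/230945 [(7 7 4; 0 0 0)], sign=-1
Σ_t [0,2]: t=0:+1/58060800 t=1:−1/13063680 t=2:+1/46448640 = -79/2090188800
(3j)²=68651/5290740 [(7 7 4; 5 -5 0)], sign=-1
⇒ 4πI² = 4549689/17631601
I = (+1)√(4549689/17631601/(4π)) = 0.14329797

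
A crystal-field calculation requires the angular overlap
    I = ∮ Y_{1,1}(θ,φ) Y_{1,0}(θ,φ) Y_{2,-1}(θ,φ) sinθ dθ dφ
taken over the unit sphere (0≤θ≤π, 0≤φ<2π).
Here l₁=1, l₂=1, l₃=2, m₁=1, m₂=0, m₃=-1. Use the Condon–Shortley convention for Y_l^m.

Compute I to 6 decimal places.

Checks pass: Σm=0; 4 even; l₃=2∈[0,2].
(2·1+1)(2·1+1)(2·2+1) = 45
Δ: 0! 2! 2! / 5! → 1/30
sum: t=0:+1/1 = 1/1
3j²(1 1 2; 0 0 0) = Δ·Π!·Σ² = 2/15  (sign +1)
sum: t=0:+1/2 = 1/2
3j²(1 1 2; 1 0 -1) = Δ·Π!·Σ² = 1/10  (sign -1)
combine: 4πI² = 45·2/15·1/10 = 3/5
take √, sign -1: I = -0.21850969

-0.218510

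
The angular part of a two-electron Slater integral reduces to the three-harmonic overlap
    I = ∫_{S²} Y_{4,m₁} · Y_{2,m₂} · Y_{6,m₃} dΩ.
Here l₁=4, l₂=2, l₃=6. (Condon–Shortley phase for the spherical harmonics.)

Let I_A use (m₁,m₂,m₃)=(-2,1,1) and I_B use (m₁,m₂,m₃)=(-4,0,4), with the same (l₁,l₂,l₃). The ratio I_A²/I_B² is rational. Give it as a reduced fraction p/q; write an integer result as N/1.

14/9

Shared (l₁,l₂,l₃)=(4,2,6): N and (l;000)² cancel in I_A²/I_B².
A: Δ = 0!·8!·4!/13! = 1/6435; Racah Σ t=0..0: t=0:+1/8640 = 1/8640; ⇒ 3j(4 2 6; -2 1 1)² = 14/1287, sgn -1
B: Δ = 0!·8!·4!/13! = 1/6435; Racah Σ t=0..0: t=0:+1/161280 = 1/161280; ⇒ 3j(4 2 6; -4 0 4)² = 1/143, sgn +1
I_A²/I_B² = (14/1287)/(1/143) = 14/9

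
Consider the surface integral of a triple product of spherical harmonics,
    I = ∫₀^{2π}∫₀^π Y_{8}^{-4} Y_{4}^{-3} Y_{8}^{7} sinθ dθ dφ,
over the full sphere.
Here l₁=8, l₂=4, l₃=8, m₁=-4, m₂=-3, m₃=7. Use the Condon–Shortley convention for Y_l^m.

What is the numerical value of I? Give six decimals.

Rules hold: Σm=0, L=20 even, 4≤8≤12.
N = 17·9·17 = 2601
Δ = 4!·12!·4!/21! = 1/185175900
Racah Σ t=0..4: t=0:+1/557383680 t=1:−1/21772800 t=2:+1/8294400 t=3:−1/21772800 t=4:+1/557383680 = 1/30965760
⇒ 3j(8 4 8; 0 0 0)² = 36/4199, sgn +1
Racah Σ t=0..1: t=0:+1/68976230400 t=1:−1/5748019200 = -1/6270566400
⇒ 3j(8 4 8; -4 -3 7)² = 121/11628, sgn +1
4πI² = N·(3j₀)²·(3jₘ)² = 1089/4693
I = +1·√(0.232048/4π) = 0.13588882

0.135889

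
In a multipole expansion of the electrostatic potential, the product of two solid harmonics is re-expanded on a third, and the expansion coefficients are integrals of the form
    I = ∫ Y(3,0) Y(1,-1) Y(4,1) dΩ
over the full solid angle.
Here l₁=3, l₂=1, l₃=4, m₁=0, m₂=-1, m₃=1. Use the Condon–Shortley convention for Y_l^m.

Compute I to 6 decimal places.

-0.194664

Rules hold: Σm=0, L=8 even, 2≤4≤4.
N = 7·3·9 = 189
Δ = 0!·6!·2!/9! = 1/252
Racah Σ t=0..0: t=0:+1/36 = 1/36
⇒ 3j(3 1 4; 0 0 0)² = 4/63, sgn +1
Racah Σ t=0..0: t=0:+1/72 = 1/72
⇒ 3j(3 1 4; 0 -1 1)² = 5/126, sgn -1
4πI² = N·(3j₀)²·(3jₘ)² = 10/21
I = -1·√(0.47619/4π) = -0.19466390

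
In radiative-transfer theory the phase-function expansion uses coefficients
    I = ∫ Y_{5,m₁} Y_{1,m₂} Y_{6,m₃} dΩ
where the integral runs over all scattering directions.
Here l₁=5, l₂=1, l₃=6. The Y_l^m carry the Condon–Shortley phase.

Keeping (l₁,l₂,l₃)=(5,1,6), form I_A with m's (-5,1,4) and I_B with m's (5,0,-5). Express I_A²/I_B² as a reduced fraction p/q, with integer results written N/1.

1/11

l's match ⇒ only the (l;m) 3-j factors differ between A and B.
A: triangle coeff Δ(5,1,6) = 1/858; Σ_t [0,0]: t=0:+1/7257600 = 1/7257600; (3j)²=1/858 [(5 1 6; -5 1 4)], sign=+1
B: triangle coeff Δ(5,1,6) = 1/858; Σ_t [0,0]: t=0:+1/3628800 = 1/3628800; (3j)²=1/78 [(5 1 6; 5 0 -5)], sign=-1
I_A²/I_B² = (1/858)/(1/78) = 1/11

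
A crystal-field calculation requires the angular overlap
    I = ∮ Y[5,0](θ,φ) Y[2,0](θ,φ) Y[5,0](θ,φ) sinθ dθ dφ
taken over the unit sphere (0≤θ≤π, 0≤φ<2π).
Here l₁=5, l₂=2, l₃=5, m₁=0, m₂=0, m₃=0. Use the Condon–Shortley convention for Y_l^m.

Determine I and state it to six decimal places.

0.161739

m-sum 0 ✓  L=12 even ✓  3≤5≤7 ✓
Π(2lᵢ+1) = 11×5×11 = 605
triangle coeff Δ(5,2,5) = 1/38610
Σ_t [0,2]: t=0:+1/2880 t=1:−1/576 t=2:+1/2880 = -1/960
(3j)²=10/429 [(5 2 5; 0 0 0)], sign=+1
(m-triple is (0,0,0) — same symbol as above.)
⇒ 4πI² = 500/1521
I = (+1)√(500/1521/(4π)) = 0.16173926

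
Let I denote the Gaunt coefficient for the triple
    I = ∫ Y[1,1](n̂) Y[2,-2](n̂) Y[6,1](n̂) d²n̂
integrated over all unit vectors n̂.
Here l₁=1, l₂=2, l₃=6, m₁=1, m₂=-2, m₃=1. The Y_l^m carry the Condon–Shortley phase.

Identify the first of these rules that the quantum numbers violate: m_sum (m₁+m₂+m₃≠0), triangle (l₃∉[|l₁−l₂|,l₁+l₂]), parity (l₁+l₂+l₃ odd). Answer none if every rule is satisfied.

azimuthal sum: 1 − 2 + 1 = 0  ✓
1 ≤ 6 ≤ 3 (triangle on l)  ✗
L = 1 + 2 + 6 = 9 (odd)

triangle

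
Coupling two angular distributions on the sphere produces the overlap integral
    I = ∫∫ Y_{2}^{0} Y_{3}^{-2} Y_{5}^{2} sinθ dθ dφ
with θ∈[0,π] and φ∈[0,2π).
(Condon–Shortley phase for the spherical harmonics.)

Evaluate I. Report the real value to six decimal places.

0.190188

Rules hold: Σm=0, L=10 even, 1≤5≤5.
N = 5·7·11 = 385
Δ = 0!·4!·6!/11! = 1/2310
Racah Σ t=0..0: t=0:+1/144 = 1/144
⇒ 3j(2 3 5; 0 0 0)² = 10/231, sgn -1
Racah Σ t=0..0: t=0:+1/480 = 1/480
⇒ 3j(2 3 5; 0 -2 2)² = 3/110, sgn -1
4πI² = N·(3j₀)²·(3jₘ)² = 5/11
I = +1·√(0.454545/4π) = 0.19018827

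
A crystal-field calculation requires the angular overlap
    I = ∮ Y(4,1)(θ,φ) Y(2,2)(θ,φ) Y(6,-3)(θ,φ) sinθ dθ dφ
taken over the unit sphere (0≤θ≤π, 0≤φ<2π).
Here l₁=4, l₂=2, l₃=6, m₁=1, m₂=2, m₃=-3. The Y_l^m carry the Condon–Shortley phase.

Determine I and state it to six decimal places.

Rules hold: Σm=0, L=12 even, 2≤6≤6.
N = 9·5·13 = 585
Δ = 0!·8!·4!/13! = 1/6435
Racah Σ t=0..0: t=0:+1/2304 = 1/2304
⇒ 3j(4 2 6; 0 0 0)² = 5/143, sgn +1
Racah Σ t=0..0: t=0:+1/17280 = 1/17280
⇒ 3j(4 2 6; 1 2 -3)² = 14/715, sgn -1
4πI² = N·(3j₀)²·(3jₘ)² = 630/1573
I = -1·√(0.400509/4π) = -0.17852580

-0.178526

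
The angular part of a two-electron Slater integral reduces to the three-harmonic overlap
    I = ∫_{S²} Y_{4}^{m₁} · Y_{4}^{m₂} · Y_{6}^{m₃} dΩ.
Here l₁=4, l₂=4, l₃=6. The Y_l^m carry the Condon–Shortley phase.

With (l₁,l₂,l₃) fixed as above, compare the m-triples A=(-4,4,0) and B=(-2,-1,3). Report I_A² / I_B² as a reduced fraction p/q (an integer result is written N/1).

8/105

Same 4,4,6: normalisation and zero-m 3j drop out of the ratio.
A: Δ: 2! 6! 6! / 15! → 1/1261260; sum: t=2:+1/1036800 = 1/1036800; 3j²(4 4 6; -4 4 0) = Δ·Π!·Σ² = 4/6435  (sign +1)
B: Δ: 2! 6! 6! / 15! → 1/1261260; sum: t=0:+1/51840 t=1:−1/5760 t=2:+1/11520 = -7/103680; 3j²(4 4 6; -2 -1 3) = Δ·Π!·Σ² = 7/858  (sign +1)
I_A²/I_B² = (4/6435)/(7/858) = 8/105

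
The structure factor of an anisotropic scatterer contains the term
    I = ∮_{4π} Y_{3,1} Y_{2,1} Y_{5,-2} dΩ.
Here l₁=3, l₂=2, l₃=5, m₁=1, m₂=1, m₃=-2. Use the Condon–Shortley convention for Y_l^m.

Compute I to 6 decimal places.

0.245532

Rules hold: Σm=0, L=10 even, 1≤5≤5.
N = 7·5·11 = 385
Δ = 0!·6!·4!/11! = 1/2310
Racah Σ t=0..0: t=0:+1/144 = 1/144
⇒ 3j(3 2 5; 0 0 0)² = 10/231, sgn -1
Racah Σ t=0..0: t=0:+1/288 = 1/288
⇒ 3j(3 2 5; 1 1 -2)² = 1/22, sgn -1
4πI² = N·(3j₀)²·(3jₘ)² = 25/33
I = +1·√(0.757576/4π) = 0.24553200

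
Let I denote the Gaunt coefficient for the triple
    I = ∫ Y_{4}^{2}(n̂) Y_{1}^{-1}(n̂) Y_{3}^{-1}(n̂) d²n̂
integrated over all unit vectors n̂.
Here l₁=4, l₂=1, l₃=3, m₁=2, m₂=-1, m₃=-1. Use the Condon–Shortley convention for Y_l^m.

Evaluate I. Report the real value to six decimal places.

0.238414

m-sum 0 ✓  L=8 even ✓  3≤3≤5 ✓
Π(2lᵢ+1) = 9×3×7 = 189
triangle coeff Δ(4,1,3) = 1/252
Σ_t [1,1]: t=1:−1/36 = -1/36
(3j)²=4/63 [(4 1 3; 0 0 0)], sign=+1
Σ_t [0,0]: t=0:+1/96 = 1/96
(3j)²=5/84 [(4 1 3; 2 -1 -1)], sign=+1
⇒ 4πI² = 5/7
I = (+1)√(5/7/(4π)) = 0.23841361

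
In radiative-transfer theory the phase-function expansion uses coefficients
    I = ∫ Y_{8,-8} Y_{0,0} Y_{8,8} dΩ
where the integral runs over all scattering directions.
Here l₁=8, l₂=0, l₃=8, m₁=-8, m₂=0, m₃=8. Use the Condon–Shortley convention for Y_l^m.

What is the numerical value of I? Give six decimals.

m-sum 0 ✓  L=16 even ✓  8≤8≤8 ✓
Π(2lᵢ+1) = 17×1×17 = 289
triangle coeff Δ(8,0,8) = 1/17
Σ_t [0,0]: t=0:+1/1625702400 = 1/1625702400
(3j)²=1/17 [(8 0 8; 0 0 0)], sign=+1
Σ_t [0,0]: t=0:+1/20922789888000 = 1/20922789888000
(3j)²=1/17 [(8 0 8; -8 0 8)], sign=+1
⇒ 4πI² = 1/1
I = (+1)√(1/1/(4π)) = 0.28209479

0.282095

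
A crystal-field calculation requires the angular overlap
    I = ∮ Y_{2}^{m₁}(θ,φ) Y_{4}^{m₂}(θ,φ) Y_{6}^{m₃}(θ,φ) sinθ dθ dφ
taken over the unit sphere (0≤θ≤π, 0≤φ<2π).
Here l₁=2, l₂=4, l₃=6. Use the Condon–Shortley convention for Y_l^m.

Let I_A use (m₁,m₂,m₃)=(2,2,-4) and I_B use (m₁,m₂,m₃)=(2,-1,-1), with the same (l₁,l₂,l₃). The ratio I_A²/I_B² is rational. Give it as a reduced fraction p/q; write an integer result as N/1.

Shared (l₁,l₂,l₃)=(2,4,6): N and (l;000)² cancel in I_A²/I_B².
A: Δ = 0!·4!·8!/13! = 1/6435; Racah Σ t=0..0: t=0:+1/34560 = 1/34560; ⇒ 3j(2 4 6; 2 2 -4)² = 14/429, sgn +1
B: Δ = 0!·4!·8!/13! = 1/6435; Racah Σ t=0..0: t=0:+1/17280 = 1/17280; ⇒ 3j(2 4 6; 2 -1 -1)² = 7/1287, sgn -1
I_A²/I_B² = (14/429)/(7/1287) = 6/1

6/1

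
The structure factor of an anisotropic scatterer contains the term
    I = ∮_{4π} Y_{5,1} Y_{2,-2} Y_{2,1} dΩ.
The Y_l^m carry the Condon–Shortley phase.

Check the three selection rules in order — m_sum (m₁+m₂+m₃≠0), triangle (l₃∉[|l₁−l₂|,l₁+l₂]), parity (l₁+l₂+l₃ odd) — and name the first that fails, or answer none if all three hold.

triangle

m₁+m₂+m₃ = 1 − 2 + 1 = 0  ✓
triangle: |5−2|=3 ≤ l₃=2 ≤ 5+2=7  ✗
parity: l₁+l₂+l₃ = 9 is odd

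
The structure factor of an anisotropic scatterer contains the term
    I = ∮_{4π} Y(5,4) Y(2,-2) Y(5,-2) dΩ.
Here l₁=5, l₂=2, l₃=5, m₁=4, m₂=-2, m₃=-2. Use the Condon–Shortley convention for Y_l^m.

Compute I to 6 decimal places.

Rules hold: Σm=0, L=12 even, 3≤5≤7.
N = 11·5·11 = 605
Δ = 2!·8!·2!/13! = 1/38610
Racah Σ t=0..2: t=0:+1/2880 t=1:−1/576 t=2:+1/2880 = -1/960
⇒ 3j(5 2 5; 0 0 0)² = 10/429, sgn +1
Racah Σ t=0..0: t=0:+1/20160 = 1/20160
⇒ 3j(5 2 5; 4 -2 -2)² = 12/715, sgn -1
4πI² = N·(3j₀)²·(3jₘ)² = 40/169
I = -1·√(0.236686/4π) = -0.13724032

-0.137240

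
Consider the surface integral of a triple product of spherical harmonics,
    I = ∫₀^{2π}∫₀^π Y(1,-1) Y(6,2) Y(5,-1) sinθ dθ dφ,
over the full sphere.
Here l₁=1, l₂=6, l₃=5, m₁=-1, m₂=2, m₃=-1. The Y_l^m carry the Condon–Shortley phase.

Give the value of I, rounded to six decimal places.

Checks pass: Σm=0; 12 even; l₃=5∈[5,7].
(2·1+1)(2·6+1)(2·5+1) = 429
Δ: 2! 0! 10! / 13! → 1/858
sum: t=1:−1/14400 = -1/14400
3j²(1 6 5; 0 0 0) = Δ·Π!·Σ² = 6/143  (sign +1)
sum: t=2:+1/34560 = 1/34560
3j²(1 6 5; -1 2 -1) = Δ·Π!·Σ² = 14/429  (sign +1)
combine: 4πI² = 429·6/143·14/429 = 84/143
take √, sign +1: I = 0.21620548

0.216205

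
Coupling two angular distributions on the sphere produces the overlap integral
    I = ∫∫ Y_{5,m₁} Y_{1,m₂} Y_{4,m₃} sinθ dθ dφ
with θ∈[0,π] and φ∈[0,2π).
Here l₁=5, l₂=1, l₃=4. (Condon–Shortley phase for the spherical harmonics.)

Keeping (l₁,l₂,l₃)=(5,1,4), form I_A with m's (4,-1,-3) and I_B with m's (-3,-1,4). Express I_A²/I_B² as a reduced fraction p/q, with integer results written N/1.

36/1

Shared (l₁,l₂,l₃)=(5,1,4): N and (l;000)² cancel in I_A²/I_B².
A: Δ = 2!·8!·0!/11! = 1/495; Racah Σ t=0..0: t=0:+1/10080 = 1/10080; ⇒ 3j(5 1 4; 4 -1 -3)² = 4/55, sgn -1
B: Δ = 2!·8!·0!/11! = 1/495; Racah Σ t=0..0: t=0:+1/80640 = 1/80640; ⇒ 3j(5 1 4; -3 -1 4)² = 1/495, sgn +1
I_A²/I_B² = (4/55)/(1/495) = 36/1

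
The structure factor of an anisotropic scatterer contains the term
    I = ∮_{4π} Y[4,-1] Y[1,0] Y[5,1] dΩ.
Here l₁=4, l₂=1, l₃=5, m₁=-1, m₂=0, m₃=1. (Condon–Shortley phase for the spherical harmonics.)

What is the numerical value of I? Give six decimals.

Rules hold: Σm=0, L=10 even, 3≤5≤5.
N = 9·3·11 = 297
Δ = 0!·8!·2!/11! = 1/495
Racah Σ t=0..0: t=0:+1/576 = 1/576
⇒ 3j(4 1 5; 0 0 0)² = 5/99, sgn -1
Racah Σ t=0..0: t=0:+1/720 = 1/720
⇒ 3j(4 1 5; -1 0 1)² = 8/165, sgn +1
4πI² = N·(3j₀)²·(3jₘ)² = 8/11
I = -1·√(0.727273/4π) = -0.24057125

-0.240571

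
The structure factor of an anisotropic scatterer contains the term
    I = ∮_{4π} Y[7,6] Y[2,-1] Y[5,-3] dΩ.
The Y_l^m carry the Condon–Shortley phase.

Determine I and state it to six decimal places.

Σmᵢ = 2 ≠ 0, so the φ-integral vanishes; I = 0

0.000000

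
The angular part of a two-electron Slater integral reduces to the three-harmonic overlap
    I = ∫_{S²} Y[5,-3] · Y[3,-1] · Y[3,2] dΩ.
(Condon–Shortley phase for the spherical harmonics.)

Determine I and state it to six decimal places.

m-sum = -3 − 1 + 2 = -2 ≠ 0 ⇒ I = 0

0.000000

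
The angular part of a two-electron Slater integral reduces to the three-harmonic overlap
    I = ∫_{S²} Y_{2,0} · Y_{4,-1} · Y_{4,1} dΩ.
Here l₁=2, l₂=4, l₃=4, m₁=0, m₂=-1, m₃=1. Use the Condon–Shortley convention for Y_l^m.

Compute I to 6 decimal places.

-0.139264

Rules hold: Σm=0, L=10 even, 2≤4≤6.
N = 5·9·9 = 405
Δ = 2!·2!·6!/11! = 1/13860
Racah Σ t=0..2: t=0:+1/192 t=1:−1/36 t=2:+1/192 = -5/288
⇒ 3j(2 4 4; 0 0 0)² = 20/693, sgn -1
Racah Σ t=0..2: t=0:+1/144 t=1:−1/48 t=2:+1/480 = -17/1440
⇒ 3j(2 4 4; 0 -1 1)² = 289/13860, sgn +1
4πI² = N·(3j₀)²·(3jₘ)² = 1445/5929
I = -1·√(0.243717/4π) = -0.13926381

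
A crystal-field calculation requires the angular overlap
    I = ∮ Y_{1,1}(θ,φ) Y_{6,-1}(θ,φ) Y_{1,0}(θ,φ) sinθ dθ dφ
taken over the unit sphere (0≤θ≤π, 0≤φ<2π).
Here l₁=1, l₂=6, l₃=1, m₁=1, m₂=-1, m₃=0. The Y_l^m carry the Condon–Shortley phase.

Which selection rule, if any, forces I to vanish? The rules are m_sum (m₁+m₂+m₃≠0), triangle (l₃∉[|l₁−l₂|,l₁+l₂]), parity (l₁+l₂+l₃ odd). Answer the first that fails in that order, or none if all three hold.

azimuthal sum: 1 − 1 + 0 = 0  ✓
5 ≤ 1 ≤ 7 (triangle on l)  ✗
L = 1 + 6 + 1 = 8 (even)

triangle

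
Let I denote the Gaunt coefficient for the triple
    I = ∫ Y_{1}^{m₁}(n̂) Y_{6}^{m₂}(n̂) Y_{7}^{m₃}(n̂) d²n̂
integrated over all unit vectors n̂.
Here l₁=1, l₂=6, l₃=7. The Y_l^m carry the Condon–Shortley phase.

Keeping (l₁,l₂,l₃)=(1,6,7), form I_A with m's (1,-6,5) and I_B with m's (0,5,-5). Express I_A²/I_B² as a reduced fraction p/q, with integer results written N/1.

Same 1,6,7: normalisation and zero-m 3j drop out of the ratio.
A: Δ: 0! 2! 12! / 15! → 1/1365; sum: t=0:+1/958003200 = 1/958003200; 3j²(1 6 7; 1 -6 5) = Δ·Π!·Σ² = 1/1365  (sign +1)
B: Δ: 0! 2! 12! / 15! → 1/1365; sum: t=0:+1/39916800 = 1/39916800; 3j²(1 6 7; 0 5 -5) = Δ·Π!·Σ² = 8/455  (sign +1)
I_A²/I_B² = (1/1365)/(8/455) = 1/24

1/24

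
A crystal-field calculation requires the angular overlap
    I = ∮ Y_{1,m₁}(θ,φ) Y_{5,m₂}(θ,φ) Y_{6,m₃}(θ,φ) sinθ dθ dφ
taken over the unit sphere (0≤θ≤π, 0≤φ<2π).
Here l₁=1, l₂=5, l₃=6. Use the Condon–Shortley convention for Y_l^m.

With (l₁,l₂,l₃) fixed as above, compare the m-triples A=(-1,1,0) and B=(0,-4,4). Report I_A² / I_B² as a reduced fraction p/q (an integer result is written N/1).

3/4

Shared (l₁,l₂,l₃)=(1,5,6): N and (l;000)² cancel in I_A²/I_B².
A: Δ = 0!·2!·10!/13! = 1/858; Racah Σ t=0..0: t=0:+1/34560 = 1/34560; ⇒ 3j(1 5 6; -1 1 0)² = 5/286, sgn +1
B: Δ = 0!·2!·10!/13! = 1/858; Racah Σ t=0..0: t=0:+1/362880 = 1/362880; ⇒ 3j(1 5 6; 0 -4 4)² = 10/429, sgn +1
I_A²/I_B² = (5/286)/(10/429) = 3/4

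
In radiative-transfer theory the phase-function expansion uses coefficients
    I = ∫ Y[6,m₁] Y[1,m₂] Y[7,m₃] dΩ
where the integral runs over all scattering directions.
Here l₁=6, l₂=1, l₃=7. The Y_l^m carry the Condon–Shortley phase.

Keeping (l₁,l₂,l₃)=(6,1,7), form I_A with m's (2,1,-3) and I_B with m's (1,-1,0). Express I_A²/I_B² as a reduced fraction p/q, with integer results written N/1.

Same 6,1,7: normalisation and zero-m 3j drop out of the ratio.
A: Δ: 0! 12! 2! / 15! → 1/1365; sum: t=0:+1/1935360 = 1/1935360; 3j²(6 1 7; 2 1 -3) = Δ·Π!·Σ² = 3/91  (sign +1)
B: Δ: 0! 12! 2! / 15! → 1/1365; sum: t=0:+1/1209600 = 1/1209600; 3j²(6 1 7; 1 -1 0) = Δ·Π!·Σ² = 1/65  (sign -1)
I_A²/I_B² = (3/91)/(1/65) = 15/7

15/7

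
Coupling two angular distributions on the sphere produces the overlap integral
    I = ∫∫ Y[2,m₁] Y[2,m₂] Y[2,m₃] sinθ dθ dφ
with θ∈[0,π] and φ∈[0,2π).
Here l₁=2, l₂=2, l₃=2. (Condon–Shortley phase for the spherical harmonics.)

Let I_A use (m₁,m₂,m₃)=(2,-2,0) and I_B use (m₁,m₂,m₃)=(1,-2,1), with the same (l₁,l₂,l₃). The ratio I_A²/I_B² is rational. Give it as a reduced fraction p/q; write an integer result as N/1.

Shared (l₁,l₂,l₃)=(2,2,2): N and (l;000)² cancel in I_A²/I_B².
A: Δ = 2!·2!·2!/7! = 1/630; Racah Σ t=0..0: t=0:+1/8 = 1/8; ⇒ 3j(2 2 2; 2 -2 0)² = 2/35, sgn +1
B: Δ = 2!·2!·2!/7! = 1/630; Racah Σ t=0..0: t=0:+1/4 = 1/4; ⇒ 3j(2 2 2; 1 -2 1)² = 3/35, sgn -1
I_A²/I_B² = (2/35)/(3/35) = 2/3

2/3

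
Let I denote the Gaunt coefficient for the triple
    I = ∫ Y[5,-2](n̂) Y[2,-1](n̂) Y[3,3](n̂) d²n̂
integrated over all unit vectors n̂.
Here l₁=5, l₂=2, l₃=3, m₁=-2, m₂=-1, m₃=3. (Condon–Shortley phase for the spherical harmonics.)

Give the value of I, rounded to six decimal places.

0.063396

m-sum 0 ✓  L=10 even ✓  3≤3≤7 ✓
Π(2lᵢ+1) = 11×5×7 = 385
triangle coeff Δ(5,2,3) = 1/2310
Σ_t [2,2]: t=2:+1/144 = 1/144
(3j)²=10/231 [(5 2 3; 0 0 0)], sign=-1
Σ_t [1,1]: t=1:−1/4320 = -1/4320
(3j)²=1/330 [(5 2 3; -2 -1 3)], sign=-1
⇒ 4πI² = 5/99
I = (+1)√(5/99/(4π)) = 0.06339609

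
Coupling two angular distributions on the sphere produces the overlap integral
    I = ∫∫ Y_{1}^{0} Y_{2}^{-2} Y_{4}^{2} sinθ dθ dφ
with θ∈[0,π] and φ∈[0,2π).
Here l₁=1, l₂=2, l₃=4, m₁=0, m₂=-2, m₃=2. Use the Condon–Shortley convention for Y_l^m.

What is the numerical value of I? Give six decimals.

triangle: need 1≤l₃≤3, have 4; I=0

0.000000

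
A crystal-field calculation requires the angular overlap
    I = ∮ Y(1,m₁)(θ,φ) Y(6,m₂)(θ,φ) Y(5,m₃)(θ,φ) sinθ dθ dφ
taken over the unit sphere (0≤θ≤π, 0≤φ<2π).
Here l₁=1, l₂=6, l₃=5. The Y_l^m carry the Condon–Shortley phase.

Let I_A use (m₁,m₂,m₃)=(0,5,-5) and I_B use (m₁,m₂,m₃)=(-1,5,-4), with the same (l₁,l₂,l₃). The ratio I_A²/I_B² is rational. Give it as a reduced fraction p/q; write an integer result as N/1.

Shared (l₁,l₂,l₃)=(1,6,5): N and (l;000)² cancel in I_A²/I_B².
A: Δ = 2!·0!·10!/13! = 1/858; Racah Σ t=1..1: t=1:−1/3628800 = -1/3628800; ⇒ 3j(1 6 5; 0 5 -5)² = 1/78, sgn -1
B: Δ = 2!·0!·10!/13! = 1/858; Racah Σ t=2..2: t=2:+1/725760 = 1/725760; ⇒ 3j(1 6 5; -1 5 -4)² = 5/78, sgn -1
I_A²/I_B² = (1/78)/(5/78) = 1/5

1/5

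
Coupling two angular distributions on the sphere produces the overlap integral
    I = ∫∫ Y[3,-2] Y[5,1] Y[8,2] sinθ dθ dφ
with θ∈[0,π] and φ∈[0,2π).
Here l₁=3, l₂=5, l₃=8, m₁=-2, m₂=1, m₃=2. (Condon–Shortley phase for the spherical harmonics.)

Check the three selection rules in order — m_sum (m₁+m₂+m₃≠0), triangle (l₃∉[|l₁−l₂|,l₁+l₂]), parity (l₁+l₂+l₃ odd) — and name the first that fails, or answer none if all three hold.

m₁+m₂+m₃ = -2 + 1 + 2 = 1  ✗
triangle: |3−5|=2 ≤ l₃=8 ≤ 3+5=8
parity: l₁+l₂+l₃ = 16 is even

m_sum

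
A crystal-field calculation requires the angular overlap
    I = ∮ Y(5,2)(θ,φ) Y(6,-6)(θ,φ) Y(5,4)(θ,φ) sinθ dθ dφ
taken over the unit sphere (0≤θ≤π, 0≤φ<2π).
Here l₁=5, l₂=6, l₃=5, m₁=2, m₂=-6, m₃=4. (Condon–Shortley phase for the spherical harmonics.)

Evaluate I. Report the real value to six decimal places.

-0.161540

Checks pass: Σm=0; 16 even; l₃=5∈[1,11].
(2·5+1)(2·6+1)(2·5+1) = 1573
Δ: 6! 4! 6! / 17! → 1/28588560
sum: t=1:−1/345600 t=2:+1/13824 t=3:−1/5184 t=4:+1/13824 t=5:−1/345600 = -7/129600
3j²(5 6 5; 0 0 0) = Δ·Π!·Σ² = 80/7293  (sign +1)
sum: t=0:+1/3110400 = 1/3110400
3j²(5 6 5; 2 -6 4) = Δ·Π!·Σ² = 21/1105  (sign -1)
combine: 4πI² = 1573·80/7293·21/1105 = 1232/3757
take √, sign -1: I = -0.16153991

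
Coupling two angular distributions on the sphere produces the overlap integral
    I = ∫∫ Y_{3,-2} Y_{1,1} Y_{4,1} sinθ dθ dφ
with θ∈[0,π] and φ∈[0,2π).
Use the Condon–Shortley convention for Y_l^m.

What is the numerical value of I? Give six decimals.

Rules hold: Σm=0, L=8 even, 2≤4≤4.
N = 7·3·9 = 189
Δ = 0!·6!·2!/9! = 1/252
Racah Σ t=0..0: t=0:+1/36 = 1/36
⇒ 3j(3 1 4; 0 0 0)² = 4/63, sgn +1
Racah Σ t=0..0: t=0:+1/240 = 1/240
⇒ 3j(3 1 4; -2 1 1)² = 1/84, sgn -1
4πI² = N·(3j₀)²·(3jₘ)² = 1/7
I = -1·√(0.142857/4π) = -0.10662181

-0.106622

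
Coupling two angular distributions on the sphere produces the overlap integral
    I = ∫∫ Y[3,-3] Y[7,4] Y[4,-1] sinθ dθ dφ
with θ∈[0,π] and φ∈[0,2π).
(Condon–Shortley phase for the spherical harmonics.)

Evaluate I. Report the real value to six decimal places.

Rules hold: Σm=0, L=14 even, 4≤4≤10.
N = 7·15·9 = 945
Δ = 6!·0!·8!/15! = 1/45045
Racah Σ t=3..3: t=3:−1/20736 = -1/20736
⇒ 3j(3 7 4; 0 0 0)² = 35/1287, sgn -1
Racah Σ t=6..6: t=6:+1/518400 = 1/518400
⇒ 3j(3 7 4; -3 4 -1)² = 2/195, sgn -1
4πI² = N·(3j₀)²·(3jₘ)² = 490/1859
I = +1·√(0.263583/4π) = 0.14482829

0.144828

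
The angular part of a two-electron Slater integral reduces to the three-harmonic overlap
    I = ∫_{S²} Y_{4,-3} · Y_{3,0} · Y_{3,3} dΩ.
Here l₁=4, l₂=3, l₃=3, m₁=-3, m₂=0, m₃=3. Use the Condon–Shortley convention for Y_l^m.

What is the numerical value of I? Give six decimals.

m-sum 0 ✓  L=10 even ✓  1≤3≤7 ✓
Π(2lᵢ+1) = 9×7×7 = 441
triangle coeff Δ(4,3,3) = 1/34650
Σ_t [1,3]: t=1:−1/72 t=2:+1/16 t=3:−1/72 = 5/144
(3j)²=2/77 [(4 3 3; 0 0 0)], sign=-1
Σ_t [3,3]: t=3:−1/288 = -1/288
(3j)²=1/22 [(4 3 3; -3 0 3)], sign=-1
⇒ 4πI² = 63/121
I = (+1)√(63/121/(4π)) = 0.20355073

0.203551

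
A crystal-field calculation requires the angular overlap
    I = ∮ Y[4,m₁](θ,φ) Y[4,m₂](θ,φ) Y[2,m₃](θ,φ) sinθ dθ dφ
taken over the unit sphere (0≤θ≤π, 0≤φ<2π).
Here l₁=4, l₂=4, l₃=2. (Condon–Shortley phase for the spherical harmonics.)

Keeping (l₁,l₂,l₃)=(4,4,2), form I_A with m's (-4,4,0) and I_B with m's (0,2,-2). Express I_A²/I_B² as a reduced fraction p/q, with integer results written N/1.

196/135

Same 4,4,2: normalisation and zero-m 3j drop out of the ratio.
A: Δ: 6! 2! 2! / 11! → 1/13860; sum: t=6:+1/2880 = 1/2880; 3j²(4 4 2; -4 4 0) = Δ·Π!·Σ² = 28/495  (sign +1)
B: Δ: 6! 2! 2! / 11! → 1/13860; sum: t=4:+1/192 = 1/192; 3j²(4 4 2; 0 2 -2) = Δ·Π!·Σ² = 3/77  (sign +1)
I_A²/I_B² = (28/495)/(3/77) = 196/135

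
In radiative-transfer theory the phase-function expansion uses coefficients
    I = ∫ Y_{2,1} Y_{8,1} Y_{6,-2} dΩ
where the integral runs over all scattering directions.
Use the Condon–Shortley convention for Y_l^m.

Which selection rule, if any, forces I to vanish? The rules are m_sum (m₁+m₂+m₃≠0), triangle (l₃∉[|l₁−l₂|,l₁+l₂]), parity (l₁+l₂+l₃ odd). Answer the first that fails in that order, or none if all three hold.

none

azimuthal sum: 1 + 1 − 2 = 0  ✓
6 ≤ 6 ≤ 10 (triangle on l)  ✓
L = 2 + 8 + 6 = 16 (even)  ✓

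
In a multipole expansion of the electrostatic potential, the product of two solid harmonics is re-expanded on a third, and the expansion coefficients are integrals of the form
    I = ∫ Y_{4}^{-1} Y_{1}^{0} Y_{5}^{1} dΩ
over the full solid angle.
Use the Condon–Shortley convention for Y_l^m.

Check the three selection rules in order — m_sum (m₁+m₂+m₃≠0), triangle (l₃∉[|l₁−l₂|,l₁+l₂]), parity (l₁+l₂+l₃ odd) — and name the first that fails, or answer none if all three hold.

none

azimuthal sum: -1 + 0 + 1 = 0  ✓
3 ≤ 5 ≤ 5 (triangle on l)  ✓
L = 4 + 1 + 5 = 10 (even)  ✓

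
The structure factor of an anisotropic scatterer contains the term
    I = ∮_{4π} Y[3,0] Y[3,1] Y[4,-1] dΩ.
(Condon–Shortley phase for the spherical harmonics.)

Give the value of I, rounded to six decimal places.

-0.099323

m-sum 0 ✓  L=10 even ✓  0≤4≤6 ✓
Π(2lᵢ+1) = 7×7×9 = 441
triangle coeff Δ(3,3,4) = 1/34650
Σ_t [0,2]: t=0:+1/72 t=1:−1/16 t=2:+1/72 = -5/144
(3j)²=2/77 [(3 3 4; 0 0 0)], sign=-1
Σ_t [0,2]: t=0:+1/288 t=1:−1/24 t=2:+1/48 = -5/288
(3j)²=5/462 [(3 3 4; 0 1 -1)], sign=+1
⇒ 4πI² = 15/121
I = (-1)√(15/121/(4π)) = -0.09932258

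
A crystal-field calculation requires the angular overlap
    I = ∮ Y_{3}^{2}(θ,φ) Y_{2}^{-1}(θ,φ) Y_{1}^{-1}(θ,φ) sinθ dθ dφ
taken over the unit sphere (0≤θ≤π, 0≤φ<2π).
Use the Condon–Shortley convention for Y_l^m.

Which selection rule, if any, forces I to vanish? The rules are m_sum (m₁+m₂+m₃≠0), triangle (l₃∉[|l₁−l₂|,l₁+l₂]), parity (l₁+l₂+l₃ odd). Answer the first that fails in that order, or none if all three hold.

Σmᵢ = 0  ✓
l₃∈[|l₁−l₂|,l₁+l₂]=[1,5], have l₃=1  ✓
Σlᵢ = 6 ⇒ even  ✓

none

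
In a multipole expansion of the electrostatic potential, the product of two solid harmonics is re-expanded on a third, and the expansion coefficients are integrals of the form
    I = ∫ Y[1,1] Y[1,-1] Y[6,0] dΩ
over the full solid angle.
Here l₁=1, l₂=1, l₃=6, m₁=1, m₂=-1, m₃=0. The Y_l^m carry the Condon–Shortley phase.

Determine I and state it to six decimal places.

0.000000

triangle: need 0≤l₃≤2, have 6; I=0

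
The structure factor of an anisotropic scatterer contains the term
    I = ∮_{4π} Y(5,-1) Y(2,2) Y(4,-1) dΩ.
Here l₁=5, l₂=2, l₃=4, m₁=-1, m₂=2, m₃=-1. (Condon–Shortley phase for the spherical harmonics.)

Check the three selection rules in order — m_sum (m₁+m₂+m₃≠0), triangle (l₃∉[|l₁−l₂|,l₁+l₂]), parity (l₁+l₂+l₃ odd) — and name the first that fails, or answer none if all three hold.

parity

azimuthal sum: -1 + 2 − 1 = 0  ✓
3 ≤ 4 ≤ 7 (triangle on l)  ✓
L = 5 + 2 + 4 = 11 (odd)  ✗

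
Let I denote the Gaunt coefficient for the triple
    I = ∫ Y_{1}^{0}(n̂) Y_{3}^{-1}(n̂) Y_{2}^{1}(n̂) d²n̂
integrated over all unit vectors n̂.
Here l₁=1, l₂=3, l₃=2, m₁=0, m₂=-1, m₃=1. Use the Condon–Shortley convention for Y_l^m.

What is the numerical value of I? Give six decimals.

m-sum 0 ✓  L=6 even ✓  2≤2≤4 ✓
Π(2lᵢ+1) = 3×7×5 = 105
triangle coeff Δ(1,3,2) = 1/105
Σ_t [1,1]: t=1:−1/4 = -1/4
(3j)²=3/35 [(1 3 2; 0 0 0)], sign=-1
Σ_t [1,1]: t=1:−1/6 = -1/6
(3j)²=8/105 [(1 3 2; 0 -1 1)], sign=+1
⇒ 4πI² = 24/35
I = (-1)√(24/35/(4π)) = -0.23359668

-0.233597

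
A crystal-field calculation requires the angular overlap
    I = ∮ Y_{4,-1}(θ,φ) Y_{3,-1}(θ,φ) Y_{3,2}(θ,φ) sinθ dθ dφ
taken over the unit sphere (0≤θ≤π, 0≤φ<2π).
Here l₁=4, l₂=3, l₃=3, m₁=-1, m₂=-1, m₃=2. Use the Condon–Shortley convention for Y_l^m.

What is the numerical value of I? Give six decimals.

0.145070

m-sum 0 ✓  L=10 even ✓  1≤3≤7 ✓
Π(2lᵢ+1) = 9×7×7 = 441
triangle coeff Δ(4,3,3) = 1/34650
Σ_t [1,3]: t=1:−1/72 t=2:+1/16 t=3:−1/72 = 5/144
(3j)²=2/77 [(4 3 3; 0 0 0)], sign=-1
Σ_t [1,2]: t=1:−1/144 t=2:+1/48 = 1/72
(3j)²=16/693 [(4 3 3; -1 -1 2)], sign=-1
⇒ 4πI² = 32/121
I = (+1)√(32/121/(4π)) = 0.14506992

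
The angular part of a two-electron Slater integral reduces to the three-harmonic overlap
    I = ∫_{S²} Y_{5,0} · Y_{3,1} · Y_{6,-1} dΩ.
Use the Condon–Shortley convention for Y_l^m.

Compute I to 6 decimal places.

-0.077843

Rules hold: Σm=0, L=14 even, 2≤6≤8.
N = 11·7·13 = 1001
Δ = 2!·8!·4!/15! = 1/675675
Racah Σ t=0..2: t=0:+1/8640 t=1:−1/2304 t=2:+1/8640 = -7/34560
⇒ 3j(5 3 6; 0 0 0)² = 7/429, sgn -1
Racah Σ t=0..2: t=0:+1/34560 t=1:−1/3456 t=2:+1/5760 = -1/11520
⇒ 3j(5 3 6; 0 1 -1)² = 2/429, sgn +1
4πI² = N·(3j₀)²·(3jₘ)² = 98/1287
I = -1·√(0.0761461/4π) = -0.07784287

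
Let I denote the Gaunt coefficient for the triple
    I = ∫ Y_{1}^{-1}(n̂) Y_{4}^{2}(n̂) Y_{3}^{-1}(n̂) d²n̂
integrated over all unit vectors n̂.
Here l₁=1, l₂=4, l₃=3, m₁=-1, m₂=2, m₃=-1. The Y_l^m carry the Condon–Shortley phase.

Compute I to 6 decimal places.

Checks pass: Σm=0; 8 even; l₃=3∈[3,5].
(2·1+1)(2·4+1)(2·3+1) = 189
Δ: 2! 0! 6! / 9! → 1/252
sum: t=1:−1/36 = -1/36
3j²(1 4 3; 0 0 0) = Δ·Π!·Σ² = 4/63  (sign +1)
sum: t=2:+1/96 = 1/96
3j²(1 4 3; -1 2 -1) = Δ·Π!·Σ² = 5/84  (sign +1)
combine: 4πI² = 189·4/63·5/84 = 5/7
take √, sign +1: I = 0.23841361

0.238414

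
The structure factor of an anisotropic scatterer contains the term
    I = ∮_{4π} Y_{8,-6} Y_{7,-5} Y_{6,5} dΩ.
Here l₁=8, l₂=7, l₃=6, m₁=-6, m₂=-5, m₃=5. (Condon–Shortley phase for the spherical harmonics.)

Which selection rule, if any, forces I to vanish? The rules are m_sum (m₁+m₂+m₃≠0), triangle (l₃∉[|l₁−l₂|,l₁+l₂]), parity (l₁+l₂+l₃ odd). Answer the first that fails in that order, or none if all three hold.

m₁+m₂+m₃ = -6 − 5 + 5 = -6  ✗
triangle: |8−7|=1 ≤ l₃=6 ≤ 8+7=15
parity: l₁+l₂+l₃ = 21 is odd

m_sum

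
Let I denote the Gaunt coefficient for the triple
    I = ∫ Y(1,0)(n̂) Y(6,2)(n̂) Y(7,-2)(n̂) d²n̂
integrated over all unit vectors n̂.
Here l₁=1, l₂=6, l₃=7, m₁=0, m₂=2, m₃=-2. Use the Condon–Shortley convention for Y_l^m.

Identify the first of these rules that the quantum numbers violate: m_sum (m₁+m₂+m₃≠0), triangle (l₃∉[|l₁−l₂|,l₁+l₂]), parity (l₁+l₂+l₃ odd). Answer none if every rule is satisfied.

none

Σmᵢ = 0  ✓
l₃∈[|l₁−l₂|,l₁+l₂]=[5,7], have l₃=7  ✓
Σlᵢ = 14 ⇒ even  ✓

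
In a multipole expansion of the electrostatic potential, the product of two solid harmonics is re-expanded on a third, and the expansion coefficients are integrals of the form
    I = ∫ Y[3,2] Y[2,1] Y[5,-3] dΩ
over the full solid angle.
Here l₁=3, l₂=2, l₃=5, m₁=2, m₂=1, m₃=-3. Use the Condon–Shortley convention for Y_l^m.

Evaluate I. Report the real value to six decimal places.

Checks pass: Σm=0; 10 even; l₃=5∈[1,5].
(2·3+1)(2·2+1)(2·5+1) = 385
Δ: 0! 6! 4! / 11! → 1/2310
sum: t=0:+1/144 = 1/144
3j²(3 2 5; 0 0 0) = Δ·Π!·Σ² = 10/231  (sign -1)
sum: t=0:+1/720 = 1/720
3j²(3 2 5; 2 1 -3) = Δ·Π!·Σ² = 8/165  (sign +1)
combine: 4πI² = 385·10/231·8/165 = 80/99
take √, sign -1: I = -0.25358436

-0.253584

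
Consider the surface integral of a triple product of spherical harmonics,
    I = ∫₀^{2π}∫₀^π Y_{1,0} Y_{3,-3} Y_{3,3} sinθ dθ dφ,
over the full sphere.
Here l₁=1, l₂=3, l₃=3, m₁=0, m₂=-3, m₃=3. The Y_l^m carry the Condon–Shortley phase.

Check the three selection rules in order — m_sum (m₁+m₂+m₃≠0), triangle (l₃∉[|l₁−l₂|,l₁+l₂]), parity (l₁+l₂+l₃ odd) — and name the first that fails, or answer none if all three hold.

parity

Σmᵢ = 0  ✓
l₃∈[|l₁−l₂|,l₁+l₂]=[2,4], have l₃=3  ✓
Σlᵢ = 7 ⇒ odd  ✗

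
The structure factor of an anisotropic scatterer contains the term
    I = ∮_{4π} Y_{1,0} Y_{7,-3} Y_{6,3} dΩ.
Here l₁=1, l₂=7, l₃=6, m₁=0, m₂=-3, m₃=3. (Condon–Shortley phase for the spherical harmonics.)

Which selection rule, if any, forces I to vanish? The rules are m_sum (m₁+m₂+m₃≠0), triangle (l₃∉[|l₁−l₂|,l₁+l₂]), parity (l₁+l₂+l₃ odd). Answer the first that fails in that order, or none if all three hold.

Σmᵢ = 0  ✓
l₃∈[|l₁−l₂|,l₁+l₂]=[6,8], have l₃=6  ✓
Σlᵢ = 14 ⇒ even  ✓

none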